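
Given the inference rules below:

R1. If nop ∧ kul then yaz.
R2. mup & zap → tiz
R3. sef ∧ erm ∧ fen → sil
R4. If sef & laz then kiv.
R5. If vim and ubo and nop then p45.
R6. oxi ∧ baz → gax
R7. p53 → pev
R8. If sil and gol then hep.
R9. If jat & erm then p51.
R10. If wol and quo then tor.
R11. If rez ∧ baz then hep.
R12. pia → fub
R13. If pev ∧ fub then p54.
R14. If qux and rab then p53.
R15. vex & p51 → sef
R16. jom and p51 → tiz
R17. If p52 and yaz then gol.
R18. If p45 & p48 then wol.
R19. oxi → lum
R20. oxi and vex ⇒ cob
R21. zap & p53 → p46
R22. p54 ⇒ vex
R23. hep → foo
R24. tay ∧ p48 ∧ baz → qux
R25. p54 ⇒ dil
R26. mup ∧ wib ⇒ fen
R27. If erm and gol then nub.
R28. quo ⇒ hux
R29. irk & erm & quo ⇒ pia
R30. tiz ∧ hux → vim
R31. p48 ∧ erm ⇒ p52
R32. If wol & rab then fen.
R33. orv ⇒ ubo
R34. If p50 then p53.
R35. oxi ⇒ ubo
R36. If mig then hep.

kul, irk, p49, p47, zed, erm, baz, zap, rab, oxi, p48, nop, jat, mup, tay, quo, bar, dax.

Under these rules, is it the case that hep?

yaz  (by R1: nop, kul)
tiz  (by R2: mup, zap)
p51  (by R9: jat, erm)
qux  (by R24: tay, p48, baz)
hux  (by R28: quo)
pia  (by R29: irk, erm, quo)
vim  (by R30: tiz, hux)
p52  (by R31: p48, erm)
ubo  (by R35: oxi)
p45  (by R5: vim, ubo, nop)
fub  (by R12: pia)
p53  (by R14: qux, rab)
gol  (by R17: p52, yaz)
wol  (by R18: p45, p48)
fen  (by R32: wol, rab)
pev  (by R7: p53)
p54  (by R13: pev, fub)
vex  (by R22: p54)
sef  (by R15: vex, p51)
sil  (by R3: sef, erm, fen)
hep  (by R8: sil, gol)

Yes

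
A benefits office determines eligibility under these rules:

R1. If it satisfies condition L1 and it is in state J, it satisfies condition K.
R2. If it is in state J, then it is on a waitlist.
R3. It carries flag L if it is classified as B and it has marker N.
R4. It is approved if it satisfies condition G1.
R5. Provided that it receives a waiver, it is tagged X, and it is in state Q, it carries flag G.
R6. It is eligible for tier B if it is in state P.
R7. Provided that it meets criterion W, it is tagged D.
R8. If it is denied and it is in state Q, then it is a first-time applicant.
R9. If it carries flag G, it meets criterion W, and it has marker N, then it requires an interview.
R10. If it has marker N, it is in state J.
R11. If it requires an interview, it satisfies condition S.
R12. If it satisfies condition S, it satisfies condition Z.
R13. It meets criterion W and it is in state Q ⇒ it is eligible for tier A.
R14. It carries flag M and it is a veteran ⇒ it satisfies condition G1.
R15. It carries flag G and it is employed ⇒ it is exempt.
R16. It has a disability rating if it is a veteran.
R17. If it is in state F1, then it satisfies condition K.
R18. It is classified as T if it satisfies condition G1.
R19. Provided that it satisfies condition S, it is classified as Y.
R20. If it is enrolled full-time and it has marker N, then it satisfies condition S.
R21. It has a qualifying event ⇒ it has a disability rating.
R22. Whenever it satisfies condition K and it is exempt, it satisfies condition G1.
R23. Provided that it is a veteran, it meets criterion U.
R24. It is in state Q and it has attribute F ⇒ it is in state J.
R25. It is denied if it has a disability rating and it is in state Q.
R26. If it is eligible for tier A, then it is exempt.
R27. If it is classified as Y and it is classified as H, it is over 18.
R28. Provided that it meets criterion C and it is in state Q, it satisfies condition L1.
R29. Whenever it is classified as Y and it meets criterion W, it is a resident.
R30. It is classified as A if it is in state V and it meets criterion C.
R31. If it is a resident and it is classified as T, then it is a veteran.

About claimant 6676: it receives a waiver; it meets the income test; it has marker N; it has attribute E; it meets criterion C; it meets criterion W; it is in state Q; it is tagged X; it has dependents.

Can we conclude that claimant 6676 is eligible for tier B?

Forward chaining from the given facts derives: carries flag G, is tagged D, requires an interview, is in state J, satisfies condition S, satisfies condition Z, is eligible for tier A, is classified as Y, is exempt, satisfies condition L1, is a resident, satisfies condition K, is on a waitlist, satisfies condition G1, is approved, is classified as T, is a veteran, has a disability rating, meets criterion U, is denied, is a first-time applicant.
The only rule concluding "it is eligible for tier B" is R6, which needs "it is in state P"; that is never established.

No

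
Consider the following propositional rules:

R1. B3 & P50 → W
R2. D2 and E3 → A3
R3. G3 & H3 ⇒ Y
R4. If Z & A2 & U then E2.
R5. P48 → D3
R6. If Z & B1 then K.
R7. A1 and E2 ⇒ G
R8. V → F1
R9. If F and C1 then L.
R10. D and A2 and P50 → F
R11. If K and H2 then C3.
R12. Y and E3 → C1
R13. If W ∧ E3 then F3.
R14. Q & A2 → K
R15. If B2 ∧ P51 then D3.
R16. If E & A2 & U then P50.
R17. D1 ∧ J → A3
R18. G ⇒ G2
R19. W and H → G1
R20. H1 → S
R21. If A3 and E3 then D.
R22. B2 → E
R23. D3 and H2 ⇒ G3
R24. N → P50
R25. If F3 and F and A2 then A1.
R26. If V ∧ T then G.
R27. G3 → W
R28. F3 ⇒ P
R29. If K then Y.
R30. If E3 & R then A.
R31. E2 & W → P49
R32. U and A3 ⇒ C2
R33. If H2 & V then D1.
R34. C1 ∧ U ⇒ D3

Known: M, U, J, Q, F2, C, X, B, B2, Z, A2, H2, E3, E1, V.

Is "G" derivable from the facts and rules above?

E2  (by R4: Z, A2, U)
K  (by R14: Q, A2)
E  (by R22: B2)
Y  (by R29: K)
D1  (by R33: H2, V)
C1  (by R12: Y, E3)
P50  (by R16: E, A2, U)
A3  (by R17: D1, J)
D  (by R21: A3, E3)
D3  (by R34: C1, U)
F  (by R10: D, A2, P50)
G3  (by R23: D3, H2)
W  (by R27: G3)
F3  (by R13: W, E3)
A1  (by R25: F3, F, A2)
G  (by R7: A1, E2)

Yes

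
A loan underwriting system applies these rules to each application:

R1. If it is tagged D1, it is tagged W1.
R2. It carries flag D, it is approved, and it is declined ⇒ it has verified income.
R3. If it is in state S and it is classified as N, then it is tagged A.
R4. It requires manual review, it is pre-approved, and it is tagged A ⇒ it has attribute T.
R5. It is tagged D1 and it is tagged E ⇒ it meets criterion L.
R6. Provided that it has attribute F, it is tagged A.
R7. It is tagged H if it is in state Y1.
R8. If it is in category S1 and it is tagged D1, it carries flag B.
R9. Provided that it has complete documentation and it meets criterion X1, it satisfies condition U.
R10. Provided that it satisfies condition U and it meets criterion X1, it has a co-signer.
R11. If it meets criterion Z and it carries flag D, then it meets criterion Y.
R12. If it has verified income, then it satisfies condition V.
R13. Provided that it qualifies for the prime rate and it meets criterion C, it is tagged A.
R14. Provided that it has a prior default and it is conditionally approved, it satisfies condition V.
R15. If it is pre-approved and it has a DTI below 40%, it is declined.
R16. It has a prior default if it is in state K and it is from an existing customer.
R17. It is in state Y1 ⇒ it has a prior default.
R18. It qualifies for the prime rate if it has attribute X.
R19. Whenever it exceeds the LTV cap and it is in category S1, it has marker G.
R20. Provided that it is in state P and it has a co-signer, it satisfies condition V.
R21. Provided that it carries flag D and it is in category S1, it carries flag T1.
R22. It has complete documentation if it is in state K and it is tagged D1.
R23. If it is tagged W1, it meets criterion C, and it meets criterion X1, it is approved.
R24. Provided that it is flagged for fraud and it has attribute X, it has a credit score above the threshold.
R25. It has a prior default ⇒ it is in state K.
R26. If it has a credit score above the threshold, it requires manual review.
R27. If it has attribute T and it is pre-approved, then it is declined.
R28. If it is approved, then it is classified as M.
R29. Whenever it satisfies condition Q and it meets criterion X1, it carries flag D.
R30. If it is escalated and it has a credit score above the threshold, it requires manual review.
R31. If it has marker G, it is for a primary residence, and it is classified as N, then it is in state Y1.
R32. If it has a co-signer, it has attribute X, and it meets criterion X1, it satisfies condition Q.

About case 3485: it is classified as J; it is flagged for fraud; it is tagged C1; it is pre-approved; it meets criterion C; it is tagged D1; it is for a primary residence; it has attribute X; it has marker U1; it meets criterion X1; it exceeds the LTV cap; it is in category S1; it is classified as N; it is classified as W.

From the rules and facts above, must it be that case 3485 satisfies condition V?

Yes

By R1 (it is tagged D1): it is tagged W1.
By R18 (it has attribute X): it qualifies for the prime rate.
By R19 (it exceeds the LTV cap, it is in category S1): it has marker G.
By R23 (it is tagged W1, it meets criterion C, it meets criterion X1): it is approved.
By R24 (it is flagged for fraud, it has attribute X): it has a credit score above the threshold.
By R26 (it has a credit score above the threshold): it requires manual review.
By R31 (it has marker G, it is for a primary residence, it is classified as N): it is in state Y1.
By R13 (it qualifies for the prime rate, it meets criterion C): it is tagged A.
By R17 (it is in state Y1): it has a prior default.
By R25 (it has a prior default): it is in state K.
By R4 (it requires manual review, it is pre-approved, it is tagged A): it has attribute T.
By R22 (it is in state K, it is tagged D1): it has complete documentation.
By R27 (it has attribute T, it is pre-approved): it is declined.
By R9 (it has complete documentation, it meets criterion X1): it satisfies condition U.
By R10 (it satisfies condition U, it meets criterion X1): it has a co-signer.
By R32 (it has a co-signer, it has attribute X, it meets criterion X1): it satisfies condition Q.
By R29 (it satisfies condition Q, it meets criterion X1): it carries flag D.
By R2 (it carries flag D, it is approved, it is declined): it has verified income.
By R12 (it has verified income): it satisfies condition V.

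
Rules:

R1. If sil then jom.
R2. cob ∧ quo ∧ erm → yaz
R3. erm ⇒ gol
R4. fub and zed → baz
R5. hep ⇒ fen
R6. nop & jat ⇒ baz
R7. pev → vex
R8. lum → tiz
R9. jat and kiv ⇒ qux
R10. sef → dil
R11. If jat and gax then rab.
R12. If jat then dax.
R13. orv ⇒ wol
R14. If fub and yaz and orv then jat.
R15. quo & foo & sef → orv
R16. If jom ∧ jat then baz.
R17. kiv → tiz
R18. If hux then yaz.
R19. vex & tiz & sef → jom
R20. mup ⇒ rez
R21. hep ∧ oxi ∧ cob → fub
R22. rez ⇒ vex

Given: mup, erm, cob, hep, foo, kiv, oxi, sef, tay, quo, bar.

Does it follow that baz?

Yes

yaz  (by R2: cob, quo, erm)
orv  (by R15: quo, foo, sef)
tiz  (by R17: kiv)
rez  (by R20: mup)
fub  (by R21: hep, oxi, cob)
vex  (by R22: rez)
jat  (by R14: fub, yaz, orv)
jom  (by R19: vex, tiz, sef)
baz  (by R16: jom, jat)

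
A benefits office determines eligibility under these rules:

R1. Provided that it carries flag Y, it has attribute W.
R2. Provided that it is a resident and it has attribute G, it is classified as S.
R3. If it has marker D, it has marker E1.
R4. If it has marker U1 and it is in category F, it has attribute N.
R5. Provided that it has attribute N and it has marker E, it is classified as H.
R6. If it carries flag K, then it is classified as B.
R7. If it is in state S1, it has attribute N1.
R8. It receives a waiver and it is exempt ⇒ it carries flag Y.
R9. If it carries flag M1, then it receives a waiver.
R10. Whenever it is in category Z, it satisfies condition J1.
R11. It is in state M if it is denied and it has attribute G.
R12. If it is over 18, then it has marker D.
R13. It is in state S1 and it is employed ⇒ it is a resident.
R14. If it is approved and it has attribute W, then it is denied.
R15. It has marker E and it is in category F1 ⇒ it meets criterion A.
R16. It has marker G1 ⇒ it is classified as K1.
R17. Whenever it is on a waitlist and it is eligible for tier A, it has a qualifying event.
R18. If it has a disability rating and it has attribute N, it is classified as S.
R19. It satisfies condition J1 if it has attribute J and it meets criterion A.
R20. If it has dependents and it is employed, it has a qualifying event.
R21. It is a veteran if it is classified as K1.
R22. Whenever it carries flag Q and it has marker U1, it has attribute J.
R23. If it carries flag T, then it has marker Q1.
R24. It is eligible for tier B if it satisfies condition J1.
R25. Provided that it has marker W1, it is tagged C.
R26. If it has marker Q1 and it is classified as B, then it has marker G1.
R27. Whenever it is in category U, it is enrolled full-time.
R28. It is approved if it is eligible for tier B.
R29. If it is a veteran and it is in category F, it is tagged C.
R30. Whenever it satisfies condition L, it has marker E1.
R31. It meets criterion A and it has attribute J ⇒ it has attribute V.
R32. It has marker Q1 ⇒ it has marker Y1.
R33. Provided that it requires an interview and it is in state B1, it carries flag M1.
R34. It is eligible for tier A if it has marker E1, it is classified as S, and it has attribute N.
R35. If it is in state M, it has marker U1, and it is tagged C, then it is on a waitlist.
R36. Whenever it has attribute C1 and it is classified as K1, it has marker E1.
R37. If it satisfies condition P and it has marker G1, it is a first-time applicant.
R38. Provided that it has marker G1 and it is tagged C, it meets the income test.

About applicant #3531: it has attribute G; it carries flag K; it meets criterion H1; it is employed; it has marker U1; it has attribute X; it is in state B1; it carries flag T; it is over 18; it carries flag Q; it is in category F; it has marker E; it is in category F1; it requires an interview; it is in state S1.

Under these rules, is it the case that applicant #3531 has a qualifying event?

No

Forward chaining from the given facts derives: has attribute N, is classified as H, is classified as B, has attribute N1, has marker D, is a resident, meets criterion A, has attribute J, has marker Q1, has marker G1, has attribute V, has marker Y1, carries flag M1, is classified as S, has marker E1, receives a waiver, is classified as K1, satisfies condition J1, is a veteran, is eligible for tier B, is approved, is tagged C, is eligible for tier A, meets the income test.
Rules concluding "it has a qualifying event": R17 needs "it is on a waitlist"; R20 needs "it has dependents" — none of these are established.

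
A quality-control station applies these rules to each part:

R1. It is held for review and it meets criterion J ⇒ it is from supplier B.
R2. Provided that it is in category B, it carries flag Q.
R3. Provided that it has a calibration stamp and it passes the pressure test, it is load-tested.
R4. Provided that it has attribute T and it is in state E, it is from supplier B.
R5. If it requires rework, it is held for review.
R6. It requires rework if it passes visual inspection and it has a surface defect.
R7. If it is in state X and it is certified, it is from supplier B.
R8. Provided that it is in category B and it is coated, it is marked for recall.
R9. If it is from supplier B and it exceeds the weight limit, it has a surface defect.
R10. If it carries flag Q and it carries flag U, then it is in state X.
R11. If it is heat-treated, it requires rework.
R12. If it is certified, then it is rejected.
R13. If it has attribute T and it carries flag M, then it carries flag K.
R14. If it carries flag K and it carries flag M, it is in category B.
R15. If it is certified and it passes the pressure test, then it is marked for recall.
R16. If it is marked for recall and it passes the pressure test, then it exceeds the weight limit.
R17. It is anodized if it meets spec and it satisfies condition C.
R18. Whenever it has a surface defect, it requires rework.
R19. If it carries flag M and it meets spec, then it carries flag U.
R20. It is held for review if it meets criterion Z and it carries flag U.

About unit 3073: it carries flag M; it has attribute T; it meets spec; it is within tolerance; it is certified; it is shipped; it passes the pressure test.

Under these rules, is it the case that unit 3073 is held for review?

By R13 (it has attribute T, it carries flag M): it carries flag K.
By R14 (it carries flag K, it carries flag M): it is in category B.
By R15 (it is certified, it passes the pressure test): it is marked for recall.
By R16 (it is marked for recall, it passes the pressure test): it exceeds the weight limit.
By R19 (it carries flag M, it meets spec): it carries flag U.
By R2 (it is in category B): it carries flag Q.
By R10 (it carries flag Q, it carries flag U): it is in state X.
By R7 (it is in state X, it is certified): it is from supplier B.
By R9 (it is from supplier B, it exceeds the weight limit): it has a surface defect.
By R18 (it has a surface defect): it requires rework.
By R5 (it requires rework): it is held for review.

Yes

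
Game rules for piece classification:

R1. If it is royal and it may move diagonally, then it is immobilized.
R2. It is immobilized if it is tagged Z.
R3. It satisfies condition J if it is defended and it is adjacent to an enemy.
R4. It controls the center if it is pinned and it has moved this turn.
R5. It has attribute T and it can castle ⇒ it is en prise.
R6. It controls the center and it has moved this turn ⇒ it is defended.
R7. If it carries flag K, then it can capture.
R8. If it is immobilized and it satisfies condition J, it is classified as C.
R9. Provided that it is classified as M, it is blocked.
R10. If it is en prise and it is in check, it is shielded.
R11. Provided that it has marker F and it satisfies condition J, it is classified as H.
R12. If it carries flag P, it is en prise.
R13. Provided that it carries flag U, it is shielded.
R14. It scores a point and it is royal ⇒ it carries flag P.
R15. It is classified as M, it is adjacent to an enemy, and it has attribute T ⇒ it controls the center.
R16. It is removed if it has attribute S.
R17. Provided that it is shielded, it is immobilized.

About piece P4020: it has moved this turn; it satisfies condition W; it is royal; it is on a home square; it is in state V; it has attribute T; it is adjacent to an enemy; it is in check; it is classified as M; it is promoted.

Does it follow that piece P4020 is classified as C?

No

Forward chaining from the given facts derives: is blocked, controls the center, is defended, satisfies condition J.
The only rule concluding "it is classified as C" is R8, which needs "it is immobilized"; that is never established.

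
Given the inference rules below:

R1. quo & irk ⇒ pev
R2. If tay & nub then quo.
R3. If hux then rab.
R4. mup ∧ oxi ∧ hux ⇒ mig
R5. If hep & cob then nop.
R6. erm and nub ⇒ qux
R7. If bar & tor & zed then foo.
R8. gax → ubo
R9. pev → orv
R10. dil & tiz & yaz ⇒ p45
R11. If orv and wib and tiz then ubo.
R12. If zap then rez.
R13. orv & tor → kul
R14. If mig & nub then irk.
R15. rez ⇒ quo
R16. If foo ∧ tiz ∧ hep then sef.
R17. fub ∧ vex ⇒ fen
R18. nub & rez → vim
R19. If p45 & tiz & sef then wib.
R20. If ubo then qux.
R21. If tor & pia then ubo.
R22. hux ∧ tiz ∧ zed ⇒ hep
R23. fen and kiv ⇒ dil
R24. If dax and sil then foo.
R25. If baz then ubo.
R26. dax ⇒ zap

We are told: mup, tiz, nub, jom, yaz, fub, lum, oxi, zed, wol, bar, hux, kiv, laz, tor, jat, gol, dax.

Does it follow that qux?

No

Forward chaining from the given facts derives: rab, mig, foo, irk, hep, zap, rez, quo, sef, vim, pev, orv, kul.
Rules concluding qux: R6 needs erm; R20 needs ubo — none of these are established.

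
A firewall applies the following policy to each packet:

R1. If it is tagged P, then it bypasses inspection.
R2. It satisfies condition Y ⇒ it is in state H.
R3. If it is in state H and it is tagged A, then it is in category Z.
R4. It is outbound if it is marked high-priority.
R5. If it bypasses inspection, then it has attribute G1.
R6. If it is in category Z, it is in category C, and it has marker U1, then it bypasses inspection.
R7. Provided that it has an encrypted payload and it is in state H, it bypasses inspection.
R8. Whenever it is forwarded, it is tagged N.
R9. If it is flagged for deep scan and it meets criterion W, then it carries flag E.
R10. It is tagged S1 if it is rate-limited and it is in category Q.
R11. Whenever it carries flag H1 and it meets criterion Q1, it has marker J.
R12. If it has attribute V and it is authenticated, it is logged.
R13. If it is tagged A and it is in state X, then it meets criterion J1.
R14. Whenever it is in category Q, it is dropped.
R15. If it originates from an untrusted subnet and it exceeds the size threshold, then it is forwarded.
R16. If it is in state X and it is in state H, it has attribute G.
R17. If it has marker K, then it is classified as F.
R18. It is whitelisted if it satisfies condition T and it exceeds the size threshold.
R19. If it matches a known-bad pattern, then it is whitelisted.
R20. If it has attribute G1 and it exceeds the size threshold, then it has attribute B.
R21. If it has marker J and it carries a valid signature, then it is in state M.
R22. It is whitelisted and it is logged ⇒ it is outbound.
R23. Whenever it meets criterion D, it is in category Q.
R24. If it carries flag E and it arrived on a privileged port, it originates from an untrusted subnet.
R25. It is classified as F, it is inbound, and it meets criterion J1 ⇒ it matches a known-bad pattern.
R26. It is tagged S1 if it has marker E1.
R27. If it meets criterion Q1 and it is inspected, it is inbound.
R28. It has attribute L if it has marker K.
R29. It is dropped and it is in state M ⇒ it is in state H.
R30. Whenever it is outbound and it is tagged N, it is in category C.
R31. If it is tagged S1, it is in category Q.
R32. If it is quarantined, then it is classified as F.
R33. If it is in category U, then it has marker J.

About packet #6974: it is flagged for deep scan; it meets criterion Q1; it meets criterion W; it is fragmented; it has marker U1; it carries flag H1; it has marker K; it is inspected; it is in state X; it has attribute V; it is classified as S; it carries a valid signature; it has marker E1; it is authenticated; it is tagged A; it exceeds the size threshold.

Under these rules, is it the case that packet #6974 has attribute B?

Forward chaining from the given facts derives: carries flag E, has marker J, is logged, meets criterion J1, is classified as F, is in state M, is tagged S1, is inbound, has attribute L, is in category Q, is dropped, matches a known-bad pattern, is in state H, is in category Z, has attribute G, is whitelisted, is outbound.
The only rule concluding "it has attribute B" is R20, which needs "it has attribute G1"; that is never established.

No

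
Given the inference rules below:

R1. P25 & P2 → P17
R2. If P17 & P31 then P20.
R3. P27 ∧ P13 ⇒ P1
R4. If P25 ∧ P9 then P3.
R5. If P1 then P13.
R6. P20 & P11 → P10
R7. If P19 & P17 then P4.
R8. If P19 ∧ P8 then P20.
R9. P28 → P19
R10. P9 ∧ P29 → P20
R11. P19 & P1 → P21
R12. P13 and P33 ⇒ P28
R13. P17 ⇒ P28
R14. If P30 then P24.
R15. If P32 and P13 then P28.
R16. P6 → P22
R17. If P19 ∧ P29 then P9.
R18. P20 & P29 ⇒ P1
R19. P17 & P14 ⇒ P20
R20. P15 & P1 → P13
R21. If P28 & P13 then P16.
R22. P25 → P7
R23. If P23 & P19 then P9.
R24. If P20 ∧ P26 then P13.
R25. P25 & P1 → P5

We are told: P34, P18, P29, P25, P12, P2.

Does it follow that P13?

Yes

P17  (by R1: P25, P2)
P28  (by R13: P17)
P19  (by R9: P28)
P9  (by R17: P19, P29)
P20  (by R10: P9, P29)
P1  (by R18: P20, P29)
P13  (by R5: P1)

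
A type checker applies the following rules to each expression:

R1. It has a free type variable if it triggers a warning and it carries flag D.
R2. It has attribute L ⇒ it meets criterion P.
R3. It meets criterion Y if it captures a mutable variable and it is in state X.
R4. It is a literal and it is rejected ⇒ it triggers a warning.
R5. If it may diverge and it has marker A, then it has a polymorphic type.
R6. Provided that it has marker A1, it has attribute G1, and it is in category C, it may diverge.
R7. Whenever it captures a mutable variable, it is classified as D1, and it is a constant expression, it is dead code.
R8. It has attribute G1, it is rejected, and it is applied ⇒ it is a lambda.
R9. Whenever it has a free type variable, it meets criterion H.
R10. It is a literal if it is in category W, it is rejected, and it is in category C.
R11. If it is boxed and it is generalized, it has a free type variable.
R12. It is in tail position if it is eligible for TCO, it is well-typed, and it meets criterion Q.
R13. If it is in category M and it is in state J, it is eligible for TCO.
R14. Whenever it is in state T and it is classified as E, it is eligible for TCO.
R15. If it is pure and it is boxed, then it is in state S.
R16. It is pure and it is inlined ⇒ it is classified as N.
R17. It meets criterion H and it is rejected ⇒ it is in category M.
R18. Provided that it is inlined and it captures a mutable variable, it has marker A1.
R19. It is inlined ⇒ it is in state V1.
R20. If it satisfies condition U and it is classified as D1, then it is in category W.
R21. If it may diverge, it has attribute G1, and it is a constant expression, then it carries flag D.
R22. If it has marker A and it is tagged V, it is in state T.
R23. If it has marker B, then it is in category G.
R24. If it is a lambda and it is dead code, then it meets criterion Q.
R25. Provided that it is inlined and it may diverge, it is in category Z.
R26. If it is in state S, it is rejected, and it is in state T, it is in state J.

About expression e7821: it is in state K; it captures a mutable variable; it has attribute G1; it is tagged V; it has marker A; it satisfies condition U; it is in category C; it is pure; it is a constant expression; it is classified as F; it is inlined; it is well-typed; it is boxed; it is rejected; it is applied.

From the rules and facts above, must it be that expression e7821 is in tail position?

No

Forward chaining from the given facts derives: is a lambda, is in state S, is classified as N, has marker A1, is in state V1, is in state T, is in state J, may diverge, carries flag D, is in category Z, has a polymorphic type.
The only rule concluding "it is in tail position" is R12, which needs "it is eligible for TCO"; that is never established.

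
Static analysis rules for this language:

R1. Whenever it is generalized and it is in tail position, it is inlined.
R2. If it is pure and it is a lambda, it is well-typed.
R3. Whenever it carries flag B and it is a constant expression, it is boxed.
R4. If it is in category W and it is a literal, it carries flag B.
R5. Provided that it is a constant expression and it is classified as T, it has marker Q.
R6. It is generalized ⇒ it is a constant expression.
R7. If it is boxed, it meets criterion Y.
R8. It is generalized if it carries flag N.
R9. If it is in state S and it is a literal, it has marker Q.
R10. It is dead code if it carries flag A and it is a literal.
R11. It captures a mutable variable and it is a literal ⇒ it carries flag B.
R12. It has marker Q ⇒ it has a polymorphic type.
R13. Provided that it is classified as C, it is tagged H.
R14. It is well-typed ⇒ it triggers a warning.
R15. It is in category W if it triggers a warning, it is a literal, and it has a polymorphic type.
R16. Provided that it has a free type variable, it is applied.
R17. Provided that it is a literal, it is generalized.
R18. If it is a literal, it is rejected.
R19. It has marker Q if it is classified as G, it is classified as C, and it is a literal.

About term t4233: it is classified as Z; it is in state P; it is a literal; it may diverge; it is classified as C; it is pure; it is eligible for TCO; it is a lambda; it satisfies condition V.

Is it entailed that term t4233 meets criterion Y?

No

Forward chaining from the given facts derives: is well-typed, is tagged H, triggers a warning, is generalized, is rejected, is a constant expression.
The only rule concluding "it meets criterion Y" is R7, which needs "it is boxed"; that is never established.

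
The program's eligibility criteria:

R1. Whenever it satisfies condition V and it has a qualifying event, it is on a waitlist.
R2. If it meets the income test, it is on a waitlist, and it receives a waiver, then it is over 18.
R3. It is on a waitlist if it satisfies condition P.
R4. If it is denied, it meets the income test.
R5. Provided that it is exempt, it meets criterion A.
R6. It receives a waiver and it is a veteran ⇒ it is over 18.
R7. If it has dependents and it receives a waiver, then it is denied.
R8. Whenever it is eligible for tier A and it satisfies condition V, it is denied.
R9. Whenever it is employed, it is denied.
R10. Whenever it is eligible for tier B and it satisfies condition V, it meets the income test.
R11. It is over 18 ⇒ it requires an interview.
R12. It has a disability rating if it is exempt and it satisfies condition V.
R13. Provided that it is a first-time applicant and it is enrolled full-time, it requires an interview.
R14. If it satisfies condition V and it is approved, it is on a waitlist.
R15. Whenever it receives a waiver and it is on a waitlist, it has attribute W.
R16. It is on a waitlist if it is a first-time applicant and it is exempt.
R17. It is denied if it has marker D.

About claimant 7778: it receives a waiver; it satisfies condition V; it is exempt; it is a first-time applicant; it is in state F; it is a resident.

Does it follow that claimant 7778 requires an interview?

No

Forward chaining from the given facts derives: meets criterion A, has a disability rating, is on a waitlist, has attribute W.
Rules concluding "it requires an interview": R11 needs "it is over 18"; R13 needs "it is enrolled full-time" — none of these are established.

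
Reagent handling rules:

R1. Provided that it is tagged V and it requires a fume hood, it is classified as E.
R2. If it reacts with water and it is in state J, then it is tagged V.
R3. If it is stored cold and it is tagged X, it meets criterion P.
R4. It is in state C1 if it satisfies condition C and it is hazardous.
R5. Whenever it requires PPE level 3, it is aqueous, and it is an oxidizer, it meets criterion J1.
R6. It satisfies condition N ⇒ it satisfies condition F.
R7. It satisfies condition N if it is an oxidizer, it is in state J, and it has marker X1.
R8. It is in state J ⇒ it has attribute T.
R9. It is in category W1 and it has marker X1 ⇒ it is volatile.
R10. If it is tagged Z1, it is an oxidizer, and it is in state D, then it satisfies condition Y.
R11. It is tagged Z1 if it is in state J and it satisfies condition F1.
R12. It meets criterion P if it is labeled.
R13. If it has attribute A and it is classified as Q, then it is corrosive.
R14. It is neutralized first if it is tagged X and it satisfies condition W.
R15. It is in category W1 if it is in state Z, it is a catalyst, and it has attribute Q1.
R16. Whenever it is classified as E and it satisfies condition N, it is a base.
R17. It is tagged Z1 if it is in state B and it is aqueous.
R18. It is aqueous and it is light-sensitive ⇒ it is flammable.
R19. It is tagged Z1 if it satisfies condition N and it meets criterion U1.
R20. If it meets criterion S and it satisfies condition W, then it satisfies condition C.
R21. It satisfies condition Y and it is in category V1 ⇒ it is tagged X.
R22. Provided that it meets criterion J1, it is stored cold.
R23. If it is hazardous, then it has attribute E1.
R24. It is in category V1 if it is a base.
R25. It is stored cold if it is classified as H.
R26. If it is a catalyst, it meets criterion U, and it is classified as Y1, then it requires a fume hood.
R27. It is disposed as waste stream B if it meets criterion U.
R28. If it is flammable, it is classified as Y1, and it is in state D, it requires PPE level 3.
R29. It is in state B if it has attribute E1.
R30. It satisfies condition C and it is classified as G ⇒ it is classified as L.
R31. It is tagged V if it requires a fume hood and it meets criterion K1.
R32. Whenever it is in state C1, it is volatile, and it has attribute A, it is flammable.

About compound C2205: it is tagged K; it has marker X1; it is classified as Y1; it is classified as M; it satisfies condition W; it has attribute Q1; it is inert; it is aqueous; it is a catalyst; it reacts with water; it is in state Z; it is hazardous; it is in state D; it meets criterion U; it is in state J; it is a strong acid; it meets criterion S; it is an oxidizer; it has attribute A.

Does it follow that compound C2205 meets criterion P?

By R2 (it reacts with water, it is in state J): it is tagged V.
By R7 (it is an oxidizer, it is in state J, it has marker X1): it satisfies condition N.
By R15 (it is in state Z, it is a catalyst, it has attribute Q1): it is in category W1.
By R20 (it meets criterion S, it satisfies condition W): it satisfies condition C.
By R23 (it is hazardous): it has attribute E1.
By R26 (it is a catalyst, it meets criterion U, it is classified as Y1): it requires a fume hood.
By R29 (it has attribute E1): it is in state B.
By R1 (it is tagged V, it requires a fume hood): it is classified as E.
By R4 (it satisfies condition C, it is hazardous): it is in state C1.
By R9 (it is in category W1, it has marker X1): it is volatile.
By R16 (it is classified as E, it satisfies condition N): it is a base.
By R17 (it is in state B, it is aqueous): it is tagged Z1.
By R24 (it is a base): it is in category V1.
By R32 (it is in state C1, it is volatile, it has attribute A): it is flammable.
By R10 (it is tagged Z1, it is an oxidizer, it is in state D): it satisfies condition Y.
By R21 (it satisfies condition Y, it is in category V1): it is tagged X.
By R28 (it is flammable, it is classified as Y1, it is in state D): it requires PPE level 3.
By R5 (it requires PPE level 3, it is aqueous, it is an oxidizer): it meets criterion J1.
By R22 (it meets criterion J1): it is stored cold.
By R3 (it is stored cold, it is tagged X): it meets criterion P.

Yes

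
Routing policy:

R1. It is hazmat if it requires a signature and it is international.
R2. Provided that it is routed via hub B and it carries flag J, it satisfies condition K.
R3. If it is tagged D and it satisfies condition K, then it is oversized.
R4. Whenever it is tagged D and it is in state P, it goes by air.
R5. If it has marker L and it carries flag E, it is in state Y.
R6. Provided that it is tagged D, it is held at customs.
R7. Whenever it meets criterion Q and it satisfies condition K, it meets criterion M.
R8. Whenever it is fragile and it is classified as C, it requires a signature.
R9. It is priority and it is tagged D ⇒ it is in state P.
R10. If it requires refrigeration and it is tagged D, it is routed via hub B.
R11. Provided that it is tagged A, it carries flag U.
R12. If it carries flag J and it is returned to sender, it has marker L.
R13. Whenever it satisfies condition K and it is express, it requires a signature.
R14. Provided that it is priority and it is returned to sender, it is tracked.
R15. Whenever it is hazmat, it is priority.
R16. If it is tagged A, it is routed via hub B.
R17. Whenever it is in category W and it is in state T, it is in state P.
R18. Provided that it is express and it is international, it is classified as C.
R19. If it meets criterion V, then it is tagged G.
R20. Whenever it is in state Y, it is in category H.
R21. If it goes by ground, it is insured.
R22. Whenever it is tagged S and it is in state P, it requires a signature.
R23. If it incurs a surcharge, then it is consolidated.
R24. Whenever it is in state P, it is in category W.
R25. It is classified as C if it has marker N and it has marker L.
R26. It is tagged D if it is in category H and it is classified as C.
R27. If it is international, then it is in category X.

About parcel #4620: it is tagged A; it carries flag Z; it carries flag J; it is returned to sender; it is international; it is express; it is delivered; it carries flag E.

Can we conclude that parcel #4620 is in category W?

Yes

By R12 (it carries flag J, it is returned to sender): it has marker L.
By R16 (it is tagged A): it is routed via hub B.
By R18 (it is express, it is international): it is classified as C.
By R2 (it is routed via hub B, it carries flag J): it satisfies condition K.
By R5 (it has marker L, it carries flag E): it is in state Y.
By R13 (it satisfies condition K, it is express): it requires a signature.
By R20 (it is in state Y): it is in category H.
By R26 (it is in category H, it is classified as C): it is tagged D.
By R1 (it requires a signature, it is international): it is hazmat.
By R15 (it is hazmat): it is priority.
By R9 (it is priority, it is tagged D): it is in state P.
By R24 (it is in state P): it is in category W.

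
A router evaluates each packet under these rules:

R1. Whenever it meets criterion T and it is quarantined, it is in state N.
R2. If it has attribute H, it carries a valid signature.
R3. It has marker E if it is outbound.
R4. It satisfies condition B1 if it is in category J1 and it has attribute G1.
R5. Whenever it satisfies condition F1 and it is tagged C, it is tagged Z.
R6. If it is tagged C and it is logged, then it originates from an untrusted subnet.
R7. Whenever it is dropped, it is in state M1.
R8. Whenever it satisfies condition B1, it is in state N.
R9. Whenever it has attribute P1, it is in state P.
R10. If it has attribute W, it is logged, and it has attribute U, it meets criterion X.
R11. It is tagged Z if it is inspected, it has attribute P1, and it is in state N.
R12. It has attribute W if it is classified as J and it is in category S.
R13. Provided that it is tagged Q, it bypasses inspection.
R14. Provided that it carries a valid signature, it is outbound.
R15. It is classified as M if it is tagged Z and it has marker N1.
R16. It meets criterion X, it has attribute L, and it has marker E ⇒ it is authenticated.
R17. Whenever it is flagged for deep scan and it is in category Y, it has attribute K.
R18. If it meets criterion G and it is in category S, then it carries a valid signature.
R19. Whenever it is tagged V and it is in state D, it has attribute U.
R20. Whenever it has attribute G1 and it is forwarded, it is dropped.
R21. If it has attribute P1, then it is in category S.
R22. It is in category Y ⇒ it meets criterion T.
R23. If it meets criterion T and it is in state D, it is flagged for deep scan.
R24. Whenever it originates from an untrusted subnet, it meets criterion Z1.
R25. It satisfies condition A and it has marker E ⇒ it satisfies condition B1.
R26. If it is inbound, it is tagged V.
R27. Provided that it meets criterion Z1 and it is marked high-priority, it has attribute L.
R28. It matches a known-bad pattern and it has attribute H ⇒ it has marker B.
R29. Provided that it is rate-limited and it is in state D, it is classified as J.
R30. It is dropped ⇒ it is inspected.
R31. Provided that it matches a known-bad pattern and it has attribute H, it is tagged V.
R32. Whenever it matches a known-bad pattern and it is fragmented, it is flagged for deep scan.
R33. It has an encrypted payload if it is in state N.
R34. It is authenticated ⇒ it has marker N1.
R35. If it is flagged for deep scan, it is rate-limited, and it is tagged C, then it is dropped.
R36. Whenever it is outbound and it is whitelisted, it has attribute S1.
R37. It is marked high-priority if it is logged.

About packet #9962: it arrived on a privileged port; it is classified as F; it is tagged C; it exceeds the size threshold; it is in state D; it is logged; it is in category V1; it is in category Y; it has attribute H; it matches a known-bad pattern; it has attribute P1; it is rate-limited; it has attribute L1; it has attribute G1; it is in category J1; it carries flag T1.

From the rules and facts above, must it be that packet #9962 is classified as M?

By R2 (it has attribute H): it carries a valid signature.
By R4 (it is in category J1, it has attribute G1): it satisfies condition B1.
By R6 (it is tagged C, it is logged): it originates from an untrusted subnet.
By R8 (it satisfies condition B1): it is in state N.
By R14 (it carries a valid signature): it is outbound.
By R21 (it has attribute P1): it is in category S.
By R22 (it is in category Y): it meets criterion T.
By R23 (it meets criterion T, it is in state D): it is flagged for deep scan.
By R24 (it originates from an untrusted subnet): it meets criterion Z1.
By R29 (it is rate-limited, it is in state D): it is classified as J.
By R31 (it matches a known-bad pattern, it has attribute H): it is tagged V.
By R35 (it is flagged for deep scan, it is rate-limited, it is tagged C): it is dropped.
By R37 (it is logged): it is marked high-priority.
By R3 (it is outbound): it has marker E.
By R12 (it is classified as J, it is in category S): it has attribute W.
By R19 (it is tagged V, it is in state D): it has attribute U.
By R27 (it meets criterion Z1, it is marked high-priority): it has attribute L.
By R30 (it is dropped): it is inspected.
By R10 (it has attribute W, it is logged, it has attribute U): it meets criterion X.
By R11 (it is inspected, it has attribute P1, it is in state N): it is tagged Z.
By R16 (it meets criterion X, it has attribute L, it has marker E): it is authenticated.
By R34 (it is authenticated): it has marker N1.
By R15 (it is tagged Z, it has marker N1): it is classified as M.

Yes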